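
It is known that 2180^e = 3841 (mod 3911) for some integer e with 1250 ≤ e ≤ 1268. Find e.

1257

Compute 2180^1250 mod 3911 = 293, then multiply by 2180 repeatedly:
  2180^1250=293  2180^1251=1247  2180^1252=315  2180^1253=2275  2180^1254=352
  2180^1255=804  2180^1256=592  2180^1257=3841
Found 3841 at exponent 1257.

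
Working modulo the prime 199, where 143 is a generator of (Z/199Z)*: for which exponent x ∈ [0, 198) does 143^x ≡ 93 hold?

Baby-step giant-step with m = ceil(sqrt(198)) = 15.
Baby table (143^j mod 199 for j=0..14):
  0:1  1:143  2:151  3:101  4:115  5:127  6:52  7:73
  8:91  9:78  10:10  11:37  12:117  13:15  14:155
Giant step factor: 143^(-15) ≡ 55 (mod 199).
Scan 93·55^i mod 199 for i = 0, 1, …:
  i=0: 93   i=1: 140   i=2: 138   i=3: 28
  i=4: 147   i=5: 125   i=6: 109   i=7: 25
  i=8: 181   i=9: 5   i=10: 76   i=11: 1
Match at i=11, j=0: x = 11·15 + 0 = 165.

165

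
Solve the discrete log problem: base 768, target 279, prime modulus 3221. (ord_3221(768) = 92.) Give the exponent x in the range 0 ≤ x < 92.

Successive powers of 768 modulo 3221:
  768^0=1  768^1=768  768^2=381  768^3=2718  768^4=216  768^5=1617
  768^6=1771  768^7=866  768^8=1562  768^9=1404  768^10=2458  768^11=238
  768^12=2408  768^13=490  768^14=2684  768^15=3093  768^16=1547  768^17=2768
  768^18=3185  768^19=1341  768^20=2389  768^21=2003  768^22=1887  768^23=2987
  768^24=664  768^25=1034  768^26=1746  768^27=992  768^28=1700  768^29=1095
  768^30=279
So 768^30 ≡ 279 (mod 3221), giving x = 30.

30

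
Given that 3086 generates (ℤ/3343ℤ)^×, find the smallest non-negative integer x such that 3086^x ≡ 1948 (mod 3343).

Baby-step giant-step with m = ceil(sqrt(3342)) = 58.
Baby table (3086^j mod 3343 for j=0..57):
  0:1  1:3086  2:2532  3:1161  4:2493  5:1155  6:692  7:2678
  8:412  9:1092  10:168  11:283  12:815  13:1154  14:949  15:146
  16:2594  17:1942  18:2356  19:2934  20:1480  21:742  22:3200  23:3321
  24:2311  25:1127  26:1202  27:1985  28:1334  29:1491  30:1258  31:965
  32:2720  33:2990  34:460  35:2128  36:1356  37:2523  38:131  39:3106
  40:735  41:1656  42:2312  43:870  44:391  45:3146  46:484  47:2646
  48:1950  49:300  50:3132  51:739  52:628  53:2411  54:2171  55:334
  56:1080  57:3252
Giant step factor: 3086^(-58) ≡ 2149 (mod 3343).
Scan 1948·2149^i mod 3343 for i = 0, 1, …:
  i=0: 1948   i=1: 816   i=2: 1852   i=3: 1778
  i=4: 3216   i=5: 1203   i=6: 1108   i=7: 876
  i=8: 415   i=9: 2597     …   i=30: 446
  i=31: 2356
Match at i=31, j=18: x = 31·58 + 18 = 1816.

1816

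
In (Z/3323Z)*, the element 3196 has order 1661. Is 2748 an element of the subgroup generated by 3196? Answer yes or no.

2748 ∈ ⟨3196⟩ iff 2748^1661 ≡ 1 (mod 3323), since |⟨3196⟩| = 1661.
2748^1661 mod 3323 = 3322.
Since 3322 ≠ 1, 2748 does not lie in the subgroup.

no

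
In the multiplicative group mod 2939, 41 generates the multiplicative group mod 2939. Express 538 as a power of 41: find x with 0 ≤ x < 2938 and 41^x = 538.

Baby-step giant-step with m = ceil(sqrt(2938)) = 55.
Baby table (41^j mod 2939 for j=0..54):
  0:1  1:41  2:1681  3:1324  4:1382  5:821  6:1332  7:1710
  8:2513  9:168  10:1010  11:264  12:2007  13:2934  14:2734  15:412
  16:2197  17:1907  18:1773  19:2157  20:267  21:2130  22:2099  23:828
  24:1619  25:1721  26:25  27:1025  28:879  29:771  30:2221  31:2891
  32:971  33:1604  34:1106  35:1261  36:1738  37:722  38:212  39:2814
  40:753  41:1483  42:2023  43:651  44:240  45:1023  46:797  47:348
  48:2512  49:127  50:2268  51:1879  52:625  53:2113  54:1402
Giant step factor: 41^(-55) ≡ 437 (mod 2939).
Scan 538·437^i mod 2939 for i = 0, 1, …:
  i=0: 538   i=1: 2925   i=2: 2699   i=3: 924
  i=4: 1145   i=5: 735   i=6: 844   i=7: 1453
  i=8: 137   i=9: 1089     …   i=28: 2329
  i=29: 879
Match at i=29, j=28: x = 29·55 + 28 = 1623.

1623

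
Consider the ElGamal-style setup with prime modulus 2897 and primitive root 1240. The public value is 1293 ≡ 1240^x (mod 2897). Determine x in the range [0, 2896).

2108

Baby-step giant-step with m = ceil(sqrt(2896)) = 54.
Baby table (1240^j mod 2897 for j=0..53):
  0:1  1:1240  2:2190  3:1111  4:1565  5:2507  6:199  7:515
  8:1260  9:917  10:1456  11:609  12:1940  13:1090  14:1598  15:2869
  16:44  17:2414  18:759  19:2532  20:2229  21:222  22:65  23:2381
  24:397  25:2687  26:330  27:723  28:1347  29:1608  30:784  31:1665
  32:1936  33:1924  34:1529  35:1322  36:2475  37:1077  38:2860  39:472
  40:86  41:2348  42:35  43:2842  44:1328  45:1224  46:2629  47:835
  48:1171  49:643  50:645  51:228  52:1711  53:1036
Giant step factor: 1240^(-54) ≡ 2550 (mod 2897).
Scan 1293·2550^i mod 2897 for i = 0, 1, …:
  i=0: 1293   i=1: 364   i=2: 1160   i=3: 163
  i=4: 1379   i=5: 2389   i=6: 2456   i=7: 2383
  i=8: 1641   i=9: 1282     …   i=38: 887
  i=39: 2190
Match at i=39, j=2: x = 39·54 + 2 = 2108.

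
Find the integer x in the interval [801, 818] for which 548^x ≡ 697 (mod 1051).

804

Compute 548^801 mod 1051 = 575, then multiply by 548 repeatedly:
  548^801=575  548^802=851  548^803=755  548^804=697
Found 697 at exponent 804.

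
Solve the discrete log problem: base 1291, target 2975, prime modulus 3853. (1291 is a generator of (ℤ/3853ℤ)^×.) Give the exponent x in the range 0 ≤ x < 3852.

2126

Baby-step giant-step with m = ceil(sqrt(3852)) = 63.
Baby table (1291^j mod 3853 for j=0..62):
  0:1  1:1291  2:2185  3:439  4:358  5:3671  6:71  7:3042
  8:1015  9:345  10:2300  11:2490  12:1188  13:214  14:2711  15:1377
  16:1474  17:3405  18:3435  19:3635  20:3684  21:1442  22:623  23:2869
  24:1146  25:3787  26:3413  27:2204  28:1850  29:3343  30:453  31:3020
  32:3437  33:2364  34:348  35:2320  36:1339  37:2505  38:1288  39:2165
  40:1590  41:2894  42:2597  43:617  44:2829  45:3448  46:1153  47:1265
  48:3296  49:1424  50:503  51:2069  52:950  53:1196  54:2836  55:926
  56:1036  57:485  58:1949  59:150  60:1000  61:245  62:349
Giant step factor: 1291^(-63) ≡ 3041 (mod 3853).
Scan 2975·3041^i mod 3853 for i = 0, 1, …:
  i=0: 2975   i=1: 131   i=2: 1512   i=3: 1363
  i=4: 2908   i=5: 593   i=6: 109   i=7: 111
  i=8: 2340   i=9: 3302     …   i=32: 2110
  i=33: 1265
Match at i=33, j=47: x = 33·63 + 47 = 2126.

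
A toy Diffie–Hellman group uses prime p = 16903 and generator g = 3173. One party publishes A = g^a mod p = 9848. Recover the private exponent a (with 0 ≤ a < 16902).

Baby-step giant-step with m = ceil(sqrt(16902)) = 131.
Baby table (3173^j mod 16903 for j=0..130):
  0:1  1:3173  2:10644  3:1218  4:10830  5:16694  6:12963  7:6600
  8:15886  9:1532  10:9875  11:12116  12:6646  13:9717  14:969  15:15194
  16:3206  17:13935  18:14410  19:315  20:2218  21:6066  22:11804  23:13947
  24:1777  25:9722  26:16834  27:802  28:9296  29:473  30:13365  31:14421
  32:1412  33:981  34:2561  35:12613  36:11648  37:9146  38:14710  39:5647
  40:751  41:16503  42:15428  43:1956  44:2987  45:12071  46:15988  47:4021
  48:13771  49:1128  50:12611  51:5302  52:4761  53:12274  54:890  55:1169
  56:7480  57:2228  58:3990  59:16826  60:9224  61:8659  62:7632  63:11240
  64:16093  65:16029  66:15793  67:10697  68:357  69:260  70:13636  71:12251
  72:12426  73:9902  74:13272  75:6683  76:8797  77:6028  78:9551  79:15147
  80:6202  81:3854  82:7873  83:15298  84:12041  85:5313  86:5858  87:11037
  88:14288  89:1978  90:5181  91:9597  92:8978  93:5639  94:9173  95:15866
  96:5684  97:16734  98:4659  99:9785  100:13897  101:12157  102:1515  103:6643
  104:198  105:2843  106:11540  107:4522  108:14562  109:9327  110:14321  111:5269
  112:1470  113:15985  114:11405  115:15645  116:14377  117:13927  118:5929  119:16581
  120:9377  121:3941  122:13476  123:11661  124:16589  125:955  126:4578  127:6317
  128:13786  129:14917  130:3241
Giant step factor: 3173^(-131) ≡ 16353 (mod 16903).
Scan 9848·16353^i mod 16903 for i = 0, 1, …:
  i=0: 9848   i=1: 9463   i=2: 1474   i=3: 644
  i=4: 763   i=5: 2925   i=6: 13938   i=7: 8062
  i=8: 11389   i=9: 7063     …   i=42: 16847
  i=43: 13897
Match at i=43, j=100: a = 43·131 + 100 = 5733.

5733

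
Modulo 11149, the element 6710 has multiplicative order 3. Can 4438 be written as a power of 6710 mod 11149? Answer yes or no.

yes

⟨6710⟩ has order 3; its elements mod 11149 are {1, 4438, 6710}.
4438 is in this set.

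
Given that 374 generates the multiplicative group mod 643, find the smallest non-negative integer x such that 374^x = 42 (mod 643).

Baby-step giant-step with m = ceil(sqrt(642)) = 26.
Baby table (374^j mod 643 for j=0..25):
  0:1  1:374  2:345  3:430  4:70  5:460  6:359  7:522
  8:399  9:50  10:53  11:532  12:281  13:285  14:495  15:589
  16:380  17:17  18:571  19:78  20:237  21:547  22:104  23:316
  24:515  25:353
Giant step factor: 374^(-26) ≡ 146 (mod 643).
Scan 42·146^i mod 643 for i = 0, 1, …:
  i=0: 42   i=1: 345
Match at i=1, j=2: x = 1·26 + 2 = 28.

28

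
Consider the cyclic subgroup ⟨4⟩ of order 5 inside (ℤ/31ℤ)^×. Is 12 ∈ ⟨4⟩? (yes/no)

no

12 ∈ ⟨4⟩ iff 12^5 ≡ 1 (mod 31), since |⟨4⟩| = 5.
12^5 mod 31 = 26.
Since 26 ≠ 1, 12 does not lie in the subgroup.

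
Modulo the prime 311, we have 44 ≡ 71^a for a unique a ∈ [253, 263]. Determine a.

263

Compute 71^253 mod 311 = 184, then multiply by 71 repeatedly:
  71^253=184  71^254=2  71^255=142  71^256=130  71^257=211
  71^258=53  71^259=31  71^260=24  71^261=149  71^262=5
  71^263=44
Found 44 at exponent 263.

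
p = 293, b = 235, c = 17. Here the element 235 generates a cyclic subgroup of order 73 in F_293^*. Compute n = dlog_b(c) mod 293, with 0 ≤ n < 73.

Baby-step giant-step with m = ceil(sqrt(73)) = 9.
Baby table (235^j mod 293 for j=0..8):
  0:1  1:235  2:141  3:26  4:250  5:150  6:90  7:54
  8:91
Giant step factor: 235^(-9) ≡ 73 (mod 293).
Scan 17·73^i mod 293 for i = 0, 1, …:
  i=0: 17   i=1: 69   i=2: 56   i=3: 279
  i=4: 150
Match at i=4, j=5: n = 4·9 + 5 = 41.

41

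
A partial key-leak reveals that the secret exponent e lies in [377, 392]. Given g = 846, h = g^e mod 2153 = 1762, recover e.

Compute 846^377 mod 2153 = 643, then multiply by 846 repeatedly:
  846^377=643  846^378=1422  846^379=1638  846^380=1369  846^381=2013
  846^382=2128  846^383=380  846^384=683  846^385=814  846^386=1837
  846^387=1789  846^388=2088  846^389=988  846^390=484  846^391=394
  846^392=1762
Found 1762 at exponent 392.

392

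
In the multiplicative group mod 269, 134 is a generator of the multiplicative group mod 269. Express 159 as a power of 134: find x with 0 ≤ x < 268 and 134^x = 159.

97

Baby-step giant-step with m = ceil(sqrt(268)) = 17.
Baby table (134^j mod 269 for j=0..16):
  0:1  1:134  2:202  3:168  4:185  5:42  6:248  7:145
  8:62  9:238  10:150  11:194  12:172  13:183  14:43  15:113
  16:78
Giant step factor: 134^(-17) ≡ 200 (mod 269).
Scan 159·200^i mod 269 for i = 0, 1, …:
  i=0: 159   i=1: 58   i=2: 33   i=3: 144
  i=4: 17   i=5: 172
Match at i=5, j=12: x = 5·17 + 12 = 97.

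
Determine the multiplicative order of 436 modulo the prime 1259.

The order of 436 must divide p − 1 = 1258 = 2 · 17 · 37.
Divisors: 1, 2, 17, 34, 37, 74, 629, 1258.
Check each in increasing order: 436^1 ≡ 436;  436^2 ≡ 1246;  436^17 ≡ 522;  436^34 ≡ 540;  436^37 ≡ 1168;  436^74 ≡ 727;  436^629 ≡ 1.
Smallest exponent giving 1 is 629.

629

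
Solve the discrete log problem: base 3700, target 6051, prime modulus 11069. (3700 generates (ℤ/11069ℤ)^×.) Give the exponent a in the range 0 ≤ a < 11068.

Baby-step giant-step with m = ceil(sqrt(11068)) = 106.
Baby table (3700^j mod 11069 for j=0..105):
  0:1  1:3700  2:8716  3:5203  4:2109  5:10724  6:7504  7:3748
  8:9212  9:2949  10:8335  11:1266  12:2013  13:9732  14:943  15:2365
  16:5990  17:2862  18:7436  19:6735  20:3181  21:3353  22:8820  23:2588
  24:915  25:9455  26:5460  27:1075  28:3729  29:5326  30:3380  31:9099
  32:5471  33:8568  34:11053  35:7214  36:4441  37:5304  38:10532  39:5520
  40:1695  41:6446  42:7574  43:8161  44:10537  45:1882  46:999  47:10323
  48:7050  49:6436  50:3781  51:9553  52:2783  53:2930  54:4449  55:1697
  56:2777  57:2868  58:7498  59:3686  60:1192  61:4938  62:6750  63:3336
  64:1265  65:9382  66:1016  67:6809  68:256  69:6335  70:6427  71:3688
  72:8592  73:232  74:6087  75:7554  76:575  77:2252  78:8512  79:3095
  80:6154  81:867  82:8959  83:7714  84:5918  85:2118  86:10817  87:8465
  88:6299  89:6055  90:10913  91:9457  92:1791  93:7438  94:3066  95:9544
  96:2690  97:1969  98:1898  99:4854  100:5882  101:1746  102:6973  103:9330
  104:7858  105:7406
Giant step factor: 3700^(-106) ≡ 1156 (mod 11069).
Scan 6051·1156^i mod 11069 for i = 0, 1, …:
  i=0: 6051   i=1: 10417   i=2: 10049   i=3: 5263
  i=4: 7147   i=5: 4458   i=6: 6363   i=7: 5812
  i=8: 10858   i=9: 10671     …   i=96: 8585
  i=97: 6436
Match at i=97, j=49: a = 97·106 + 49 = 10331.

10331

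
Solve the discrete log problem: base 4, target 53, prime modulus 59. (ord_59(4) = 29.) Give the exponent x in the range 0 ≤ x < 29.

11

Successive powers of 4 modulo 59:
  4^0=1  4^1=4  4^2=16  4^3=5  4^4=20  4^5=21
  4^6=25  4^7=41  4^8=46  4^9=7  4^10=28  4^11=53
So 4^11 ≡ 53 (mod 59), giving x = 11.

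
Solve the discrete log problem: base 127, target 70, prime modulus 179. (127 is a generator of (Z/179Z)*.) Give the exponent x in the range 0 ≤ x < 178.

84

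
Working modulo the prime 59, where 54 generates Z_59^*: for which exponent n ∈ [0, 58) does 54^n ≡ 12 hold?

28

Baby-step giant-step with m = ceil(sqrt(58)) = 8.
Baby table (54^j mod 59 for j=0..7):
  0:1  1:54  2:25  3:52  4:35  5:2  6:49  7:50
Giant step factor: 54^(-8) ≡ 21 (mod 59).
Scan 12·21^i mod 59 for i = 0, 1, …:
  i=0: 12   i=1: 16   i=2: 41   i=3: 35
Match at i=3, j=4: n = 3·8 + 4 = 28.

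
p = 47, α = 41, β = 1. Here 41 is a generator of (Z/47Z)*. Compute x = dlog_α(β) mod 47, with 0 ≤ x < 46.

0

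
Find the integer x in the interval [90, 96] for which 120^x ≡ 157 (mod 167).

94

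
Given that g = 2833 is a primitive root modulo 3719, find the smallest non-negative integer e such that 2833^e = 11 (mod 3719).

3245

Baby-step giant-step with m = ceil(sqrt(3718)) = 61.
Baby table (2833^j mod 3719 for j=0..60):
  0:1  1:2833  2:287  3:2329  4:551  5:2722  6:1939  7:224
  8:2362  9:1065  10:1036  11:697  12:3531  13:2932  14:1829  15:990
  16:544  17:1486  18:3649  19:2516  20:2224  21:606  22:2339  23:2848
  24:1873  25:2915  26:2015  27:3549  28:1860  29:3276  30:2003  31:3024
  32:2135  33:1361  34:2829  35:112  36:1181  37:2392  38:518  39:2208
  40:3625  41:1466  42:2774  43:495  44:272  45:743  46:3684  47:1258
  48:1112  49:303  50:3029  51:1424  52:2796  53:3317  54:2867  55:3634
  56:930  57:1638  58:2861  59:1512  60:2927
Giant step factor: 2833^(-61) ≡ 470 (mod 3719).
Scan 11·470^i mod 3719 for i = 0, 1, …:
  i=0: 11   i=1: 1451   i=2: 1393   i=3: 166
  i=4: 3640   i=5: 60   i=6: 2167   i=7: 3203
  i=8: 2934   i=9: 2950     …   i=52: 2231
  i=53: 3531
Match at i=53, j=12: e = 53·61 + 12 = 3245.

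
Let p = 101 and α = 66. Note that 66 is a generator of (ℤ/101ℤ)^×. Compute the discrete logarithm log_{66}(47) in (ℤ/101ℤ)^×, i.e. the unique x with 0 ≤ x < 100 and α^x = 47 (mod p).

Successive powers of 66 modulo 101:
  66^0=1  66^1=66  66^2=13  66^3=50  66^4=68  66^5=44
  66^6=76  66^7=67  66^8=79  66^9=63  66^10=17  66^11=11
  66^12=19  66^13=42  66^14=45  66^15=41  66^16=80  66^17=28
  66^18=30  66^19=61  66^20=87  66^21=86  66^22=20  66^23=7
  66^24=58  66^25=91  66^26=47
So 66^26 ≡ 47 (mod 101), giving x = 26.

26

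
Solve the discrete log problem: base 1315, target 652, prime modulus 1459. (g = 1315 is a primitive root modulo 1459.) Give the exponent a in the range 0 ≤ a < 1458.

863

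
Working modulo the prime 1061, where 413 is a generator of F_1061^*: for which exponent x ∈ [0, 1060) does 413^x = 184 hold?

961

Baby-step giant-step with m = ceil(sqrt(1060)) = 33.
Baby table (413^j mod 1061 for j=0..32):
  0:1  1:413  2:809  3:963  4:905  5:293  6:55  7:434
  8:994  9:976  10:969  11:200  12:903  13:528  14:559  15:630
  16:245  17:390  18:859  19:393  20:1037  21:698  22:743  23:230
  24:561  25:395  26:802  27:194  28:547  29:979  30:86  31:505
  32:609
Giant step factor: 413^(-33) ≡ 336 (mod 1061).
Scan 184·336^i mod 1061 for i = 0, 1, …:
  i=0: 184   i=1: 286   i=2: 606   i=3: 965
  i=4: 635   i=5: 99   i=6: 373   i=7: 130
  i=8: 179   i=9: 728     …   i=28: 189
  i=29: 905
Match at i=29, j=4: x = 29·33 + 4 = 961.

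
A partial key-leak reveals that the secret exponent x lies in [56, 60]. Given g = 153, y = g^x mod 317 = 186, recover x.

58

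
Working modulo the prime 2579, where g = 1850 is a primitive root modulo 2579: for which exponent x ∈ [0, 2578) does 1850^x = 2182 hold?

2072

Baby-step giant-step with m = ceil(sqrt(2578)) = 51.
Baby table (1850^j mod 2579 for j=0..50):
  0:1  1:1850  2:167  3:2049  4:2099  5:1755  6:2368  7:1658
  8:869  9:933  10:699  11:1071  12:678  13:906  14:2329  15:1720
  16:2093  17:971  18:1366  19:2259  20:1170  21:719  22:1965  23:1439
  24:622  25:466  26:714  27:452  28:604  29:693  30:287  31:2255
  32:1507  33:51  34:1506  35:780  36:1339  37:1310  38:1819  39:2134
  40:2030  41:476  42:1161  43:2122  44:462  45:1051  46:2363  47:145
  48:34  49:1004  50:520
Giant step factor: 1850^(-51) ≡ 1016 (mod 2579).
Scan 2182·1016^i mod 2579 for i = 0, 1, …:
  i=0: 2182   i=1: 1551   i=2: 47   i=3: 1330
  i=4: 2463   i=5: 778   i=6: 1274   i=7: 2305
  i=8: 148   i=9: 786     …   i=39: 730
  i=40: 1507
Match at i=40, j=32: x = 40·51 + 32 = 2072.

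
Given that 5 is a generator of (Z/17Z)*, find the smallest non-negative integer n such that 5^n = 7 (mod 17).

15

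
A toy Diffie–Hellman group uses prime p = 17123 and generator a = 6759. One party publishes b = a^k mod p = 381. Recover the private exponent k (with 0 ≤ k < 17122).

Baby-step giant-step with m = ceil(sqrt(17122)) = 131.
Baby table (6759^j mod 17123 for j=0..130):
  0:1  1:6759  2:17040  3:4062  4:6889  5:5314  6:10395  7:4136
  8:10488  9:16295  10:2769  11:232  12:9895  13:14990  14:619  15:5809
  16:17115  17:14420  18:664  19:1750  20:13380  21:8857  22:2455  23:1158
  24:1711  25:6624  26:12094  27:15267  28:6455  29:17064  30:12171  31:4897
  32:64  33:4501  34:11811  35:3123  36:12821  37:14759  38:14606  39:7859
  40:3435  41:15500  42:5986  43:14848  44:16852  45:472  46:5370  47:12193
  48:16611  49:15361  50:8250  51:9262  52:170  53:1789  54:3013  55:5620
  56:6766  57:12984  58:3481  59:1077  60:2168  61:13347  62:8409  63:5194
  64:4096  65:14096  66:2492  67:11519  68:15763  69:2811  70:10142  71:6409
  72:14364  73:15989  74:6398  75:8507  76:16902  77:13085  78:1220  79:9817
  80:1478  81:7093  82:14310  83:10586  84:10880  85:11758  86:4479  87:97
  88:4949  89:9072  90:185  91:436  92:1768  93:15181  94:7363  95:7079
  96:5299  97:11748  98:5381  99:927  100:15698  101:8674  102:15537  103:16347
  104:11777  105:13039  106:15643  107:13635  108:2979  109:15536  110:9588  111:11860
  112:8977  113:8754  114:8321  115:9707  116:11400  117:16223  118:12688  119:6208
  120:8522  121:15549  122:11840  123:10781  124:10414  125:12696  126:8911  127:7858
  128:13799  129:15583  130:1924
Giant step factor: 6759^(-131) ≡ 13130 (mod 17123).
Scan 381·13130^i mod 17123 for i = 0, 1, …:
  i=0: 381   i=1: 2614   i=2: 7328   i=3: 2503
  i=4: 5353   i=5: 12098   i=6: 13792   i=7: 13235
  i=8: 11346   i=9: 2880     …   i=33: 13800
  i=34: 15537
Match at i=34, j=102: k = 34·131 + 102 = 4556.

4556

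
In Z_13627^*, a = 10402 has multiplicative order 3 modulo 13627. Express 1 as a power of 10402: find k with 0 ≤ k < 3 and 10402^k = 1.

Successive powers of 10402 modulo 13627:
  10402^0=1
So 10402^0 ≡ 1 (mod 13627), giving k = 0.

0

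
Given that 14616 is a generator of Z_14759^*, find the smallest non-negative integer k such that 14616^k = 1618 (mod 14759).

5025

Baby-step giant-step with m = ceil(sqrt(14758)) = 122.
Baby table (14616^j mod 14759 for j=0..121):
  0:1  1:14616  2:5690  3:12834  4:9613  5:12687  6:1116  7:2761
  8:3670  9:6514  10:13074  11:4811  12:5700  13:11404  14:7477  15:8196
  16:8692  17:11559  18:71  19:4606  20:5497  21:10915  22:3609  23:478
  24:5441  25:4164  26:9667  27:4965  28:13196  29:2124  30:6207  31:12698
  32:14302  33:6315  34:12013  35:8944  36:5041  37:2328  38:6553  39:7497
  40:5336  41:4420  42:2577  43:464  44:7443  45:13058  46:7099  47:3214
  48:12686  49:1259  50:11830  51:5595  52:11660  53:387  54:3695  55:2939
  56:7734  57:963  58:9881  59:3881  60:5859  61:3426  62:11888  63:12060
  64:2223  65:6809  66:407  67:835  68:13426  69:13511  70:1356  71:12718
  72:11442  73:2043  74:3031  75:9337  76:7878  77:9889  78:2737  79:7102
  80:2785  81:238  82:10243  83:11151  84:14138  85:249  86:8670  87:14705
  88:7722  89:2679  90:637  91:12222  92:8575  93:13531  94:13255  95:8446
  96:2460  97:2436  98:5868  99:2139  100:4062  101:9494  102:186  103:2920
  104:10451  105:10925  106:2179  107:13101  108:950  109:11740  110:3706  111:1366
  112:11288  113:9306  114:12311  115:10607  116:3376  117:4279  118:7981  119:9919
  120:13206  121:694
Giant step factor: 14616^(-122) ≡ 4539 (mod 14759).
Scan 1618·4539^i mod 14759 for i = 0, 1, …:
  i=0: 1618   i=1: 8879   i=2: 9711   i=3: 7855
  i=4: 10860   i=5: 13239   i=6: 7932   i=7: 6147
  i=8: 6723   i=9: 8844     …   i=40: 12509
  i=41: 478
Match at i=41, j=23: k = 41·122 + 23 = 5025.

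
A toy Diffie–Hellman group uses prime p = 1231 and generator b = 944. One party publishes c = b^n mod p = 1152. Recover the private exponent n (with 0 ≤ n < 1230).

570

Baby-step giant-step with m = ceil(sqrt(1230)) = 36.
Baby table (944^j mod 1231 for j=0..35):
  0:1  1:944  2:1123  3:221  4:585  5:752  6:832  7:30
  8:7  9:453  10:475  11:316  12:402  13:340  14:900  15:210
  16:49  17:709  18:863  19:981  20:352  21:1149  22:145  23:239
  24:343  25:39  26:1117  27:712  28:2  29:657  30:1015  31:442
  32:1170  33:273  34:433  35:60
Giant step factor: 944^(-36) ≡ 88 (mod 1231).
Scan 1152·88^i mod 1231 for i = 0, 1, …:
  i=0: 1152   i=1: 434   i=2: 31   i=3: 266
  i=4: 19   i=5: 441   i=6: 647   i=7: 310
  i=8: 198   i=9: 190     …   i=14: 669
  i=15: 1015
Match at i=15, j=30: n = 15·36 + 30 = 570.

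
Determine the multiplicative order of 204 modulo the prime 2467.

The order of 204 must divide p − 1 = 2466 = 2 · 3^2 · 137.
Divisors: 1, 2, 3, 6, 9, 18, 137, 274, 411, 822, 1233, 2466.
Check each in increasing order: 204^1 ≡ 204;  204^2 ≡ 2144;  204^3 ≡ 717;  204^6 ≡ 953;  204^9 ≡ 2409;  204^18 ≡ 897;  204^137 ≡ 2251;  204^274 ≡ 2250;  204^411 ≡ 2466;  204^822 ≡ 1.
Smallest exponent giving 1 is 822.

822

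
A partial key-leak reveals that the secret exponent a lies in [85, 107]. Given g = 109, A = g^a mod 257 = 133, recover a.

86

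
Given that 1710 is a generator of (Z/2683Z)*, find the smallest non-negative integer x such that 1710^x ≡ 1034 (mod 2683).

2310

Baby-step giant-step with m = ceil(sqrt(2682)) = 52.
Baby table (1710^j mod 2683 for j=0..51):
  0:1  1:1710  2:2313  3:488  4:67  5:1884  6:2040  7:500
  8:1806  9:127  10:2530  11:1304  12:267  13:460  14:481  15:1512
  16:1791  17:1307  18:31  19:2033  20:1945  21:1713  22:2077  23:2061
  24:1531  25:2085  26:2326  27:1254  28:623  29:179  30:228  31:845
  32:1496  33:1261  34:1861  35:272  36:961  37:1314  38:1269  39:2126
  40:2678  41:2182  42:1850  43:243  44:2348  45:1312  46:532  47:183
  48:1702  49:2048  50:765  51:1529
Giant step factor: 1710^(-52) ≡ 2064 (mod 2683).
Scan 1034·2064^i mod 2683 for i = 0, 1, …:
  i=0: 1034   i=1: 1191   i=2: 596   i=3: 1330
  i=4: 411   i=5: 476   i=6: 486   i=7: 2345
  i=8: 2631   i=9: 2675     …   i=43: 1427
  i=44: 2077
Match at i=44, j=22: x = 44·52 + 22 = 2310.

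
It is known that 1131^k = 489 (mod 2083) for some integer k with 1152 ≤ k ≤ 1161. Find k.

1153

Compute 1131^1152 mod 2083 = 1879, then multiply by 1131 repeatedly:
  1131^1152=1879  1131^1153=489
Found 489 at exponent 1153.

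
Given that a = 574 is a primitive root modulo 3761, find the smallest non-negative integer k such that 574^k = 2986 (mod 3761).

3068

Baby-step giant-step with m = ceil(sqrt(3760)) = 62.
Baby table (574^j mod 3761 for j=0..61):
  0:1  1:574  2:2269  3:1100  4:3313  5:2357  6:2719  7:3652
  8:1371  9:905  10:452  11:3700  12:2596  13:748  14:598  15:1001
  16:2902  17:3386  18:2888  19:2872  20:1210  21:2516  22:3721  23:3367
  24:3265  25:1132  26:2876  27:3506  28:309  29:599  30:1575  31:1410
  32:725  33:2440  34:1468  35:168  36:2407  37:1331  38:511  39:3717
  40:1071  41:1711  42:493  43:907  44:1600  45:716  46:1035  47:3613
  48:1551  49:2678  50:2684  51:2367  52:937  53:15  54:1088  55:186
  56:1456  57:802  58:1506  59:3175  60:2126  61:1760
Giant step factor: 574^(-62) ≡ 425 (mod 3761).
Scan 2986·425^i mod 3761 for i = 0, 1, …:
  i=0: 2986   i=1: 1593   i=2: 45   i=3: 320
  i=4: 604   i=5: 952   i=6: 2173   i=7: 2080
  i=8: 165   i=9: 2427     …   i=48: 3101
  i=49: 1575
Match at i=49, j=30: k = 49·62 + 30 = 3068.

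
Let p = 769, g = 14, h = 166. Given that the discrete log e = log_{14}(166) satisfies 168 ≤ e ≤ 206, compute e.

173

Compute 14^168 mod 769 = 410, then multiply by 14 repeatedly:
  14^168=410  14^169=357  14^170=384  14^171=762  14^172=671
  14^173=166
Found 166 at exponent 173.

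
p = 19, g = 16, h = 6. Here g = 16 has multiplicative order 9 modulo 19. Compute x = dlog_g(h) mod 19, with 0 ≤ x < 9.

8

Successive powers of 16 modulo 19:
  16^0=1  16^1=16  16^2=9  16^3=11  16^4=5  16^5=4
  16^6=7  16^7=17  16^8=6
So 16^8 ≡ 6 (mod 19), giving x = 8.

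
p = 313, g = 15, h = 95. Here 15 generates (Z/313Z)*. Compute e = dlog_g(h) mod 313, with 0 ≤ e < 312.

Baby-step giant-step with m = ceil(sqrt(312)) = 18.
Baby table (15^j mod 313 for j=0..17):
  0:1  1:15  2:225  3:245  4:232  5:37  6:242  7:187
  8:301  9:133  10:117  11:190  12:33  13:182  14:226  15:260
  16:144  17:282
Giant step factor: 15^(-18) ≡ 35 (mod 313).
Scan 95·35^i mod 313 for i = 0, 1, …:
  i=0: 95   i=1: 195   i=2: 252   i=3: 56
  i=4: 82   i=5: 53   i=6: 290   i=7: 134
  i=8: 308   i=9: 138     …   i=13: 129
  i=14: 133
Match at i=14, j=9: e = 14·18 + 9 = 261.

261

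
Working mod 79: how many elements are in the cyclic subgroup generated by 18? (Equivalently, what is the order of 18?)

13

The order of 18 must divide p − 1 = 78 = 2 · 3 · 13.
Divisors: 1, 2, 3, 6, 13, 26, 39, 78.
Check each in increasing order: 18^1 ≡ 18;  18^2 ≡ 8;  18^3 ≡ 65;  18^6 ≡ 38;  18^13 ≡ 1.
Smallest exponent giving 1 is 13.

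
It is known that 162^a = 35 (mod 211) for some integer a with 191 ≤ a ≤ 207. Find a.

197

Compute 162^191 mod 211 = 91, then multiply by 162 repeatedly:
  162^191=91  162^192=183  162^193=106  162^194=81  162^195=40
  162^196=150  162^197=35
Found 35 at exponent 197.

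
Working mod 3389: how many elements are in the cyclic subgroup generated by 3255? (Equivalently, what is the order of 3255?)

3388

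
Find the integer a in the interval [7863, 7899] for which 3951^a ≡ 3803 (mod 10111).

7878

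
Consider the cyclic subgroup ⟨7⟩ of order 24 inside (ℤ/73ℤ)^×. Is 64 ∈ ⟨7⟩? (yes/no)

⟨7⟩ has order 24; its elements mod 73 are {1, 3, 7, 8, 9, 10, 17, 21, 22, 24, 27, 30, 43, 46, 49, 51, 52, 56, 63, 64, 65, 66, 70, 72}.
64 is in this set.

yes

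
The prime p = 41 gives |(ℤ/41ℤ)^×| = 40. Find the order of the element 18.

5

The order of 18 must divide p − 1 = 40 = 2^3 · 5.
Divisors: 1, 2, 4, 5, 8, 10, 20, 40.
Check each in increasing order: 18^1 ≡ 18;  18^2 ≡ 37;  18^4 ≡ 16;  18^5 ≡ 1.
Smallest exponent giving 1 is 5.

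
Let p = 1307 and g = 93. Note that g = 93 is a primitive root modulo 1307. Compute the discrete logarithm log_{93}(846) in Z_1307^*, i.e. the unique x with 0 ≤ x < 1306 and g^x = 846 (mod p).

979

Baby-step giant-step with m = ceil(sqrt(1306)) = 37.
Baby table (93^j mod 1307 for j=0..36):
  0:1  1:93  2:807  3:552  4:363  5:1084  6:173  7:405
  8:1069  9:85  10:63  11:631  12:1175  13:794  14:650  15:328
  16:443  17:682  18:690  19:127  20:48  21:543  22:833  23:356
  24:433  25:1059  26:462  27:1142  28:339  29:159  30:410  31:227
  32:199  33:209  34:1139  35:60  36:352
Giant step factor: 93^(-37) ≡ 150 (mod 1307).
Scan 846·150^i mod 1307 for i = 0, 1, …:
  i=0: 846   i=1: 121   i=2: 1159   i=3: 19
  i=4: 236   i=5: 111   i=6: 966   i=7: 1130
  i=8: 897   i=9: 1236     …   i=25: 1085
  i=26: 682
Match at i=26, j=17: x = 26·37 + 17 = 979.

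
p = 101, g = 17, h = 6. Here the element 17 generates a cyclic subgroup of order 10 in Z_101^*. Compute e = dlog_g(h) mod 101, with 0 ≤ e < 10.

Successive powers of 17 modulo 101:
  17^0=1  17^1=17  17^2=87  17^3=65  17^4=95  17^5=100
  17^6=84  17^7=14  17^8=36  17^9=6
So 17^9 ≡ 6 (mod 101), giving e = 9.

9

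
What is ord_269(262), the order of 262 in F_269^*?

The order of 262 must divide p − 1 = 268 = 2^2 · 67.
Divisors: 1, 2, 4, 67, 134, 268.
Check each in increasing order: 262^1 ≡ 262;  262^2 ≡ 49;  262^4 ≡ 249;  262^67 ≡ 187;  262^134 ≡ 268;  262^268 ≡ 1.
Smallest exponent giving 1 is 268.

268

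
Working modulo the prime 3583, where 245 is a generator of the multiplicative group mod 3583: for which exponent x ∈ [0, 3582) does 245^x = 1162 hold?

954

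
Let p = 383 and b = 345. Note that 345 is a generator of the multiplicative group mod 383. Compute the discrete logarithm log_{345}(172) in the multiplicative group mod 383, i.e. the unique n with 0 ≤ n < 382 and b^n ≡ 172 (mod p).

Baby-step giant-step with m = ceil(sqrt(382)) = 20.
Baby table (345^j mod 383 for j=0..19):
  0:1  1:345  2:295  3:280  4:84  5:255  6:268  7:157
  8:162  9:355  10:298  11:166  12:203  13:329  14:137  15:156
  16:200  17:60  18:18  19:82
Giant step factor: 345^(-20) ≡ 81 (mod 383).
Scan 172·81^i mod 383 for i = 0, 1, …:
  i=0: 172   i=1: 144   i=2: 174   i=3: 306
  i=4: 274   i=5: 363   i=6: 295
Match at i=6, j=2: n = 6·20 + 2 = 122.

122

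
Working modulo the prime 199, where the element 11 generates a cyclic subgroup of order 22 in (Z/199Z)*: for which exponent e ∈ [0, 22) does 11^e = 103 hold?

18

Successive powers of 11 modulo 199:
  11^0=1  11^1=11  11^2=121  11^3=137  11^4=114  11^5=60
  11^6=63  11^7=96  11^8=61  11^9=74  11^10=18  11^11=198
  11^12=188  11^13=78  11^14=62  11^15=85  11^16=139  11^17=136
  11^18=103
So 11^18 ≡ 103 (mod 199), giving e = 18.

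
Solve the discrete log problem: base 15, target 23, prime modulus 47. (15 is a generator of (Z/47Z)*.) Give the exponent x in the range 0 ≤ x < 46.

Successive powers of 15 modulo 47:
  15^0=1  15^1=15  15^2=37  15^3=38  15^4=6  15^5=43
  15^6=34  15^7=40  15^8=36  15^9=23
So 15^9 ≡ 23 (mod 47), giving x = 9.

9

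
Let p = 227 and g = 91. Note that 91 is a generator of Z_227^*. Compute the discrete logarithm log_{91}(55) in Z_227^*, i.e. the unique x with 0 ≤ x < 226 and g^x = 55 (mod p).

Successive powers of 91 modulo 227:
  91^0=1  91^1=91  91^2=109  91^3=158  91^4=77  91^5=197
  91^6=221  91^7=135  91^8=27  91^9=187  91^10=219  91^11=180
  91^12=36  91^13=98  91^14=65  91^15=13  91^16=48  91^17=55
So 91^17 ≡ 55 (mod 227), giving x = 17.

17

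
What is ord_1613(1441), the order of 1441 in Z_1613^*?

The order of 1441 must divide p − 1 = 1612 = 2^2 · 13 · 31.
Divisors: 1, 2, 4, 13, 26, 31, 52, 62, 124, 403, 806, 1612.
Check each in increasing order: 1441^1 ≡ 1441;  1441^2 ≡ 550;  1441^4 ≡ 869;  1441^13 ≡ 1461;  1441^26 ≡ 522;  1441^31 ≡ 127;  1441^52 ≡ 1500;  1441^62 ≡ 1612;  1441^124 ≡ 1.
Smallest exponent giving 1 is 124.

124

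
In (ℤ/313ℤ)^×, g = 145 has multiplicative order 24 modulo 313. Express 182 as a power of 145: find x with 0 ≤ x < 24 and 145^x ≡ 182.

7

Successive powers of 145 modulo 313:
  145^0=1  145^1=145  145^2=54  145^3=5  145^4=99  145^5=270
  145^6=25  145^7=182
So 145^7 ≡ 182 (mod 313), giving x = 7.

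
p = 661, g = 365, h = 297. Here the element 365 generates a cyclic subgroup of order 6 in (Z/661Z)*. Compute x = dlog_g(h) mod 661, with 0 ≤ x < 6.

5

Successive powers of 365 modulo 661:
  365^0=1  365^1=365  365^2=364  365^3=660  365^4=296  365^5=297
So 365^5 ≡ 297 (mod 661), giving x = 5.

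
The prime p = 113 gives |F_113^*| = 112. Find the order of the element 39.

The order of 39 must divide p − 1 = 112 = 2^4 · 7.
Divisors: 1, 2, 4, 7, 8, 14, 16, 28, 56, 112.
Check each in increasing order: 39^1 ≡ 39;  39^2 ≡ 52;  39^4 ≡ 105;  39^7 ≡ 48;  39^8 ≡ 64;  39^14 ≡ 44;  39^16 ≡ 28;  39^28 ≡ 15;  39^56 ≡ 112;  39^112 ≡ 1.
Smallest exponent giving 1 is 112.

112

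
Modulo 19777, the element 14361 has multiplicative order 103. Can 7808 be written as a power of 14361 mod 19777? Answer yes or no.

yes

7808 ∈ ⟨14361⟩ iff 7808^103 ≡ 1 (mod 19777), since |⟨14361⟩| = 103.
7808^103 mod 19777 = 1.
Since 1 = 1, 7808 lies in the subgroup.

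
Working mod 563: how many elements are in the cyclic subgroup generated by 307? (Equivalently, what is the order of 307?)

562

The order of 307 must divide p − 1 = 562 = 2 · 281.
Divisors: 1, 2, 281, 562.
Check each in increasing order: 307^1 ≡ 307;  307^2 ≡ 228;  307^281 ≡ 562;  307^562 ≡ 1.
Smallest exponent giving 1 is 562.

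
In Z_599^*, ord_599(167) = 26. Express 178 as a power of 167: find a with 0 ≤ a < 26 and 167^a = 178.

Successive powers of 167 modulo 599:
  167^0=1  167^1=167  167^2=335  167^3=238  167^4=212  167^5=63
  167^6=338  167^7=140  167^8=19  167^9=178
So 167^9 ≡ 178 (mod 599), giving a = 9.

9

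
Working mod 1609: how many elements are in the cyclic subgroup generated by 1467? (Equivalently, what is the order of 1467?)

1608

The order of 1467 must divide p − 1 = 1608 = 2^3 · 3 · 67.
Divisors: 1, 2, 3, 4, 6, 8, 12, 24, 67, 134, 201, 268, 402, 536, 804, 1608.
Check each in increasing order: 1467^1 ≡ 1467;  1467^2 ≡ 856;  1467^3 ≡ 732;  1467^4 ≡ 641;  1467^6 ≡ 27;  1467^8 ≡ 586;  1467^12 ≡ 729;  1467^24 ≡ 471;  1467^67 ≡ 182;  1467^134 ≡ 944;  1467^201 ≡ 1254;  1467^268 ≡ 1359;  1467^402 ≡ 523;  1467^536 ≡ 1358;  1467^804 ≡ 1608;  1467^1608 ≡ 1.
Smallest exponent giving 1 is 1608.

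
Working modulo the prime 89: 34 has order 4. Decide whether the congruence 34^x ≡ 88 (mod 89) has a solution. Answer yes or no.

yes

88 ∈ ⟨34⟩ iff 88^4 ≡ 1 (mod 89), since |⟨34⟩| = 4.
88^4 mod 89 = 1.
Since 1 = 1, 88 lies in the subgroup.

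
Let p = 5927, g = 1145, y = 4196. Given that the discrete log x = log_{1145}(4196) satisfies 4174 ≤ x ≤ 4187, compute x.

4175

Compute 1145^4174 mod 5927 = 1774, then multiply by 1145 repeatedly:
  1145^4174=1774  1145^4175=4196
Found 4196 at exponent 4175.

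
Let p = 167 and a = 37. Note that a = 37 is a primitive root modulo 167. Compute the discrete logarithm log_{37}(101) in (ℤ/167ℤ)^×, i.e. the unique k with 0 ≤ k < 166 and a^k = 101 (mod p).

53

Baby-step giant-step with m = ceil(sqrt(166)) = 13.
Baby table (37^j mod 167 for j=0..12):
  0:1  1:37  2:33  3:52  4:87  5:46  6:32  7:15
  8:54  9:161  10:112  11:136  12:22
Giant step factor: 37^(-13) ≡ 159 (mod 167).
Scan 101·159^i mod 167 for i = 0, 1, …:
  i=0: 101   i=1: 27   i=2: 118   i=3: 58
  i=4: 37
Match at i=4, j=1: k = 4·13 + 1 = 53.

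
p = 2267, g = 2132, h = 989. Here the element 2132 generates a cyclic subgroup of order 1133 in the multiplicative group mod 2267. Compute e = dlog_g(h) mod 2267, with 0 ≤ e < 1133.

Baby-step giant-step with m = ceil(sqrt(1133)) = 34.
Baby table (2132^j mod 2267 for j=0..33):
  0:1  1:2132  2:89  3:1587  4:1120  5:689  6:2199  7:112
  8:749  9:900  10:918  11:755  12:90  13:1452  14:1209  15:9
  16:1052  17:801  18:681  19:1012  20:1667  21:1655  22:1008  23:2207
  24:1299  25:1461  26:2261  27:810  28:1733  29:1813  30:81  31:400
  32:408  33:1595
Giant step factor: 2132^(-34) ≡ 2097 (mod 2267).
Scan 989·2097^i mod 2267 for i = 0, 1, …:
  i=0: 989   i=1: 1895   i=2: 2031   i=3: 1581
  i=4: 1003   i=5: 1782   i=6: 838   i=7: 361
  i=8: 2106   i=9: 166     …   i=13: 448
  i=14: 918
Match at i=14, j=10: e = 14·34 + 10 = 486.

486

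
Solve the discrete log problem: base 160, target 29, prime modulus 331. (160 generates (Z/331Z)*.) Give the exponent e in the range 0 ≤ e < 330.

151

Baby-step giant-step with m = ceil(sqrt(330)) = 19.
Baby table (160^j mod 331 for j=0..18):
  0:1  1:160  2:113  3:206  4:191  5:108  6:68  7:288
  8:71  9:106  10:79  11:62  12:321  13:55  14:194  15:257
  16:76  17:244  18:313
Giant step factor: 160^(-19) ≡ 107 (mod 331).
Scan 29·107^i mod 331 for i = 0, 1, …:
  i=0: 29   i=1: 124   i=2: 28   i=3: 17
  i=4: 164   i=5: 5   i=6: 204   i=7: 313
Match at i=7, j=18: e = 7·19 + 18 = 151.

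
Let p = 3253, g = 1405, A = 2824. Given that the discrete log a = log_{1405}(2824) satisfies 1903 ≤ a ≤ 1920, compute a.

Compute 1405^1903 mod 3253 = 1963, then multiply by 1405 repeatedly:
  1405^1903=1963  1405^1904=2724  1405^1905=1692  1405^1906=2570  1405^1907=20
  1405^1908=2076  1405^1909=2092  1405^1910=1801  1405^1911=2824
Found 2824 at exponent 1911.

1911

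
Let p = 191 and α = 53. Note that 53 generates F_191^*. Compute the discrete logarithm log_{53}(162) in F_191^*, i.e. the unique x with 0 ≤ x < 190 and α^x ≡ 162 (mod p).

162

Baby-step giant-step with m = ceil(sqrt(190)) = 14.
Baby table (53^j mod 191 for j=0..13):
  0:1  1:53  2:135  3:88  4:80  5:38  6:104  7:164
  8:97  9:175  10:107  11:132  12:120  13:57
Giant step factor: 53^(-14) ≡ 60 (mod 191).
Scan 162·60^i mod 191 for i = 0, 1, …:
  i=0: 162   i=1: 170   i=2: 77   i=3: 36
  i=4: 59   i=5: 102   i=6: 8   i=7: 98
  i=8: 150   i=9: 23   i=10: 43   i=11: 97
Match at i=11, j=8: x = 11·14 + 8 = 162.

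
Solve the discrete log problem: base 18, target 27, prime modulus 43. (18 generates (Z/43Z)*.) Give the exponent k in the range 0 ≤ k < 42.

Baby-step giant-step with m = ceil(sqrt(42)) = 7.
Baby table (18^j mod 43 for j=0..6):
  0:1  1:18  2:23  3:27  4:13  5:19  6:41
Giant step factor: 18^(-7) ≡ 37 (mod 43).
Scan 27·37^i mod 43 for i = 0, 1, …:
  i=0: 27
Match at i=0, j=3: k = 0·7 + 3 = 3.

3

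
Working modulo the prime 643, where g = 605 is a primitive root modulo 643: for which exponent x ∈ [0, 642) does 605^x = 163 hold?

300

Baby-step giant-step with m = ceil(sqrt(642)) = 26.
Baby table (605^j mod 643 for j=0..25):
  0:1  1:605  2:158  3:426  4:530  5:436  6:150  7:87
  8:552  9:243  10:411  11:457  12:638  13:190  14:496  15:442
  16:565  17:392  18:536  19:208  20:455  21:71  22:517  23:287
  24:25  25:336
Giant step factor: 605^(-26) ≡ 7 (mod 643).
Scan 163·7^i mod 643 for i = 0, 1, …:
  i=0: 163   i=1: 498   i=2: 271   i=3: 611
  i=4: 419   i=5: 361   i=6: 598   i=7: 328
  i=8: 367   i=9: 640   i=10: 622   i=11: 496
Match at i=11, j=14: x = 11·26 + 14 = 300.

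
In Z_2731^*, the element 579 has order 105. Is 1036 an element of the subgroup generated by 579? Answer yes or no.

1036 ∈ ⟨579⟩ iff 1036^105 ≡ 1 (mod 2731), since |⟨579⟩| = 105.
1036^105 mod 2731 = 2667.
Since 2667 ≠ 1, 1036 does not lie in the subgroup.

no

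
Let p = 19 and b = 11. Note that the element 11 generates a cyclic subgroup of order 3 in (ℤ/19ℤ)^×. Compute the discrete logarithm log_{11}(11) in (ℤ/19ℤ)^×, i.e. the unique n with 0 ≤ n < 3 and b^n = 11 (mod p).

1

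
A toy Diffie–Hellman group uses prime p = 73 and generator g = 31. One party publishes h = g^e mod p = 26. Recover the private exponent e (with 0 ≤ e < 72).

Baby-step giant-step with m = ceil(sqrt(72)) = 9.
Baby table (31^j mod 73 for j=0..8):
  0:1  1:31  2:12  3:7  4:71  5:11  6:49  7:59
  8:4
Giant step factor: 31^(-9) ≡ 63 (mod 73).
Scan 26·63^i mod 73 for i = 0, 1, …:
  i=0: 26   i=1: 32   i=2: 45   i=3: 61
  i=4: 47   i=5: 41   i=6: 28   i=7: 12
Match at i=7, j=2: e = 7·9 + 2 = 65.

65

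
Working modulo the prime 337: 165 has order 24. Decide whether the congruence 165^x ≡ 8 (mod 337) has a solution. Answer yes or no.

no

⟨165⟩ has order 24; its elements mod 337 are {1, 54, 72, 85, 96, 111, 117, 128, 129, 148, 156, 165, 172, 181, 189, 208, 209, 220, 226, 241, 252, 265, 283, 336}.
8 is not in this set.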